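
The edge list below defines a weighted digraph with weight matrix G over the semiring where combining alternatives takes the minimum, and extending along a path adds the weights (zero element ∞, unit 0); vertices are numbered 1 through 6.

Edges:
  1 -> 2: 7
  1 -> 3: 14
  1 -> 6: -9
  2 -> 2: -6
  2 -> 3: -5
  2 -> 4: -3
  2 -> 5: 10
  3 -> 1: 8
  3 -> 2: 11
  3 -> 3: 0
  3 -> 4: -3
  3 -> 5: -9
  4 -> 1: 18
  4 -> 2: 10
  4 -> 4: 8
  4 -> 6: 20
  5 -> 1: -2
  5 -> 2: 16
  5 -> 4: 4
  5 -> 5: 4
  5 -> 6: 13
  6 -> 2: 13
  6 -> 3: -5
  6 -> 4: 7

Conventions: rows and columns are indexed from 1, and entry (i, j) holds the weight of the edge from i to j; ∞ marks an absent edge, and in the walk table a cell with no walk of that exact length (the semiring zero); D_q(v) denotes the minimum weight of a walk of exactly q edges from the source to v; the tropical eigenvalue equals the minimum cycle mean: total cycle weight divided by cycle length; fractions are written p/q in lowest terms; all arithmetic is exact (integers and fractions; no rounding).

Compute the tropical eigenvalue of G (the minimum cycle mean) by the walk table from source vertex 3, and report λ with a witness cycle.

q=0: [∞, ∞, 0, ∞, ∞, ∞]
q=1: [8, 11, 0, -3, -9, ∞]
q=2: [-11, 5, 0, -5, -9, -1]
q=3: [-11, -4, -6, -5, -9, -20]
q=4: [-11, -10, -25, -13, -15, -20]
q=5: [-17, -16, -25, -28, -34, -20]
q=6: [-36, -22, -25, -30, -34, -26]
Optimal cycle mean attained by: cycle 1->6->3->5->1, total (-9) + (-5) + (-9) + (-2), length 4.
Answer: λ = -25/4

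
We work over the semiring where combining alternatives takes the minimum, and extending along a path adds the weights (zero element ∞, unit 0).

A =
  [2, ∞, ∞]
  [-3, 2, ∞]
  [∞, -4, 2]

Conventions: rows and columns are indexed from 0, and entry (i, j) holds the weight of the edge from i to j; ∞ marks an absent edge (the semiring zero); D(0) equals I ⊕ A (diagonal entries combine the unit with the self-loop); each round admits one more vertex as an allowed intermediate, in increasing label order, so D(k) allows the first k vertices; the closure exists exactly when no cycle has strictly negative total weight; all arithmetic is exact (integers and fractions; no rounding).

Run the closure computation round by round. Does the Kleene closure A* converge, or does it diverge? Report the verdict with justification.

D(0):
  [0, ∞, ∞]
  [-3, 0, ∞]
  [∞, -4, 0]
D(1):
  [0, ∞, ∞]
  [-3, 0, ∞]
  [∞, -4, 0]
D(2):
  [0, ∞, ∞]
  [-3, 0, ∞]
  [-7, -4, 0]
D(3):
  [0, ∞, ∞]
  [-3, 0, ∞]
  [-7, -4, 0]
Key observation: every diagonal entry stays at the unit through all rounds, so no improving cycle exists.
Answer: CONVERGES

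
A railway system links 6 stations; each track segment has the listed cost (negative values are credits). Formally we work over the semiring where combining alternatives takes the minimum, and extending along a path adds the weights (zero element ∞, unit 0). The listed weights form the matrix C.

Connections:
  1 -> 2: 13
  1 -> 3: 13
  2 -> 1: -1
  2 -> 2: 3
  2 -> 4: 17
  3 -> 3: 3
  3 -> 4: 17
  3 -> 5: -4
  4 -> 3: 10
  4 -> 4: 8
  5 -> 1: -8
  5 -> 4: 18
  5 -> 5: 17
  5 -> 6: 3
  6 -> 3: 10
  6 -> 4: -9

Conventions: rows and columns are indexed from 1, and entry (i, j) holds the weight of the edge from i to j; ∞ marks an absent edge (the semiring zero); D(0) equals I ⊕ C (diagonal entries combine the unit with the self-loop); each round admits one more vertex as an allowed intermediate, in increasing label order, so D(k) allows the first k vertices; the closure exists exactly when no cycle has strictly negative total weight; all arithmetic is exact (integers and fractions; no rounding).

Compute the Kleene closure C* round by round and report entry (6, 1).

D(0):
  [0, 13, 13, ∞, ∞, ∞]
  [-1, 0, ∞, 17, ∞, ∞]
  [∞, ∞, 0, 17, -4, ∞]
  [∞, ∞, 10, 0, ∞, ∞]
  [-8, ∞, ∞, 18, 0, 3]
  [∞, ∞, 10, -9, ∞, 0]
D(1):
  [0, 13, 13, ∞, ∞, ∞]
  [-1, 0, 12, 17, ∞, ∞]
  [∞, ∞, 0, 17, -4, ∞]
  [∞, ∞, 10, 0, ∞, ∞]
  [-8, 5, 5, 18, 0, 3]
  [∞, ∞, 10, -9, ∞, 0]
D(2):
  [0, 13, 13, 30, ∞, ∞]
  [-1, 0, 12, 17, ∞, ∞]
  [∞, ∞, 0, 17, -4, ∞]
  [∞, ∞, 10, 0, ∞, ∞]
  [-8, 5, 5, 18, 0, 3]
  [∞, ∞, 10, -9, ∞, 0]
D(3):
  [0, 13, 13, 30, 9, ∞]
  [-1, 0, 12, 17, 8, ∞]
  [∞, ∞, 0, 17, -4, ∞]
  [∞, ∞, 10, 0, 6, ∞]
  [-8, 5, 5, 18, 0, 3]
  [∞, ∞, 10, -9, 6, 0]
D(4):
  [0, 13, 13, 30, 9, ∞]
  [-1, 0, 12, 17, 8, ∞]
  [∞, ∞, 0, 17, -4, ∞]
  [∞, ∞, 10, 0, 6, ∞]
  [-8, 5, 5, 18, 0, 3]
  [∞, ∞, 1, -9, -3, 0]
D(5):
  [0, 13, 13, 27, 9, 12]
  [-1, 0, 12, 17, 8, 11]
  [-12, 1, 0, 14, -4, -1]
  [-2, 11, 10, 0, 6, 9]
  [-8, 5, 5, 18, 0, 3]
  [-11, 2, 1, -9, -3, 0]
D(6):
  [0, 13, 13, 3, 9, 12]
  [-1, 0, 12, 2, 8, 11]
  [-12, 1, 0, -10, -4, -1]
  [-2, 11, 10, 0, 6, 9]
  [-8, 5, 4, -6, 0, 3]
  [-11, 2, 1, -9, -3, 0]
Answer: C*[6][1] = -11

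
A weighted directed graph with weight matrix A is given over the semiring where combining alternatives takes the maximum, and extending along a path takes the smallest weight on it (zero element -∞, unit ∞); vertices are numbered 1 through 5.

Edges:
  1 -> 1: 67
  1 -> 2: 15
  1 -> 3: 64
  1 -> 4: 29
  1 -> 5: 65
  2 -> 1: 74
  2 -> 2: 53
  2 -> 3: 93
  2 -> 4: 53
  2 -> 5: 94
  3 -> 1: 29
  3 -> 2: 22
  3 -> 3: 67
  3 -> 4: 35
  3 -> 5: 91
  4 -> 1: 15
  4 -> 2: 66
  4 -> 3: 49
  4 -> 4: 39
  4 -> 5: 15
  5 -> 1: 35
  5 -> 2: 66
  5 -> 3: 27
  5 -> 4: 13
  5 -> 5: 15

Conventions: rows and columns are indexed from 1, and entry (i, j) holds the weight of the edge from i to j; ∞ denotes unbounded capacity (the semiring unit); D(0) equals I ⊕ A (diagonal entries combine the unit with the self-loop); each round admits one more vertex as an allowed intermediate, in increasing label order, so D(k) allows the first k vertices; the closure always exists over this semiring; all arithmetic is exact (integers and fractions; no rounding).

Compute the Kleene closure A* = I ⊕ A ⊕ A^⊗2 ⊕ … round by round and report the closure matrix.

D(0):
  [∞, 15, 64, 29, 65]
  [74, ∞, 93, 53, 94]
  [29, 22, ∞, 35, 91]
  [15, 66, 49, ∞, 15]
  [35, 66, 27, 13, ∞]
D(1):
  [∞, 15, 64, 29, 65]
  [74, ∞, 93, 53, 94]
  [29, 22, ∞, 35, 91]
  [15, 66, 49, ∞, 15]
  [35, 66, 35, 29, ∞]
D(2):
  [∞, 15, 64, 29, 65]
  [74, ∞, 93, 53, 94]
  [29, 22, ∞, 35, 91]
  [66, 66, 66, ∞, 66]
  [66, 66, 66, 53, ∞]
D(3):
  [∞, 22, 64, 35, 65]
  [74, ∞, 93, 53, 94]
  [29, 22, ∞, 35, 91]
  [66, 66, 66, ∞, 66]
  [66, 66, 66, 53, ∞]
D(4):
  [∞, 35, 64, 35, 65]
  [74, ∞, 93, 53, 94]
  [35, 35, ∞, 35, 91]
  [66, 66, 66, ∞, 66]
  [66, 66, 66, 53, ∞]
D(5):
  [∞, 65, 65, 53, 65]
  [74, ∞, 93, 53, 94]
  [66, 66, ∞, 53, 91]
  [66, 66, 66, ∞, 66]
  [66, 66, 66, 53, ∞]
Answer: A* = [[∞, 65, 65, 53, 65], [74, ∞, 93, 53, 94], [66, 66, ∞, 53, 91], [66, 66, 66, ∞, 66], [66, 66, 66, 53, ∞]]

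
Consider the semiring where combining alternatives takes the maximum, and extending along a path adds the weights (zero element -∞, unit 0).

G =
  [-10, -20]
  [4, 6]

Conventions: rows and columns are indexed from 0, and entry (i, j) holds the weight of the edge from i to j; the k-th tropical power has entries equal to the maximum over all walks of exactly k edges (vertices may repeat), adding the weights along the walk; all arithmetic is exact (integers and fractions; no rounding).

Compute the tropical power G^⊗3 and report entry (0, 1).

G^⊗2:
  [-16, -14]
  [10, 12]
G^⊗3:
  [-10, -8]
  [16, 18]
Key observation: the optimum is the walk 0->1->1->1, with weight (-20) + 6 + 6 = -8.
Optimal value attained by: walk 0->1->1->1.
Answer: (G^⊗3)[0][1] = -8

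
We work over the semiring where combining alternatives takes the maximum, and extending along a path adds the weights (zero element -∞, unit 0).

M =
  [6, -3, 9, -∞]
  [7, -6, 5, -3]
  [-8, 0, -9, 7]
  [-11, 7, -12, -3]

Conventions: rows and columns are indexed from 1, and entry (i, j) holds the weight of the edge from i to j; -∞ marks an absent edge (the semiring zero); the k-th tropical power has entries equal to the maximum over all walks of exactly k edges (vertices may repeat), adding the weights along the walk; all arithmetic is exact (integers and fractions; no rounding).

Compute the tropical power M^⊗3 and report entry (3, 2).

M^⊗2:
  [12, 9, 15, 16]
  [13, 5, 16, 12]
  [7, 14, 5, 4]
  [14, 4, 12, 4]
M^⊗3:
  [18, 23, 21, 22]
  [19, 19, 22, 23]
  [21, 11, 19, 12]
  [20, 12, 23, 19]
Key observation: the optimum is the walk 3->4->4->2, with weight 7 + (-3) + 7 = 11.
Optimal value attained by: walk 3->4->4->2.
Answer: (M^⊗3)[3][2] = 11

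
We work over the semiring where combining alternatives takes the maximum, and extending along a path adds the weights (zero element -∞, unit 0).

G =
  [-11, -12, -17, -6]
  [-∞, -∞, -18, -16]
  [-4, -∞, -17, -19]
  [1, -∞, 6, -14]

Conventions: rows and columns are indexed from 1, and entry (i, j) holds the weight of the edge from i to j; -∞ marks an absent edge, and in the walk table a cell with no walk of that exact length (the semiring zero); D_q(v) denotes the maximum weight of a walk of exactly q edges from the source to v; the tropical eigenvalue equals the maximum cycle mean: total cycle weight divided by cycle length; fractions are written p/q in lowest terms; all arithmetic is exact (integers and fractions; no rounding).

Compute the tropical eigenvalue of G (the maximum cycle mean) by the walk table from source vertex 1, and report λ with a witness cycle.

q=0: [0, -∞, -∞, -∞]
q=1: [-11, -12, -17, -6]
q=2: [-5, -23, 0, -17]
q=3: [-4, -17, -11, -11]
q=4: [-10, -16, -5, -10]
Optimal cycle mean attained by: cycle 1->4->3->1, total (-6) + 6 + (-4), length 3.
Answer: λ = -4/3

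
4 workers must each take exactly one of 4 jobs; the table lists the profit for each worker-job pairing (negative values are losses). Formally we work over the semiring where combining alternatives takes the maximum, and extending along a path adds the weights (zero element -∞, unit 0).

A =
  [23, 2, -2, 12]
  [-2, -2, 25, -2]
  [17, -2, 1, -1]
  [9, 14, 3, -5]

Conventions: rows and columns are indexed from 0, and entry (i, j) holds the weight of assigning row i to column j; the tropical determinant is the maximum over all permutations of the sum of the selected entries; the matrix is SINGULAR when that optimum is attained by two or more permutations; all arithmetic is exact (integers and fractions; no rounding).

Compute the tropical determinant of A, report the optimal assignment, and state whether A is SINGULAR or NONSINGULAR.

σ = (0, 1, 2, 3): 23 + (-2) + 1 + (-5) = 17
σ = (0, 1, 3, 2): 23 + (-2) + (-1) + 3 = 23
σ = (0, 2, 1, 3): 23 + 25 + (-2) + (-5) = 41
σ = (0, 2, 3, 1): 23 + 25 + (-1) + 14 = 61
σ = (0, 3, 1, 2): 23 + (-2) + (-2) + 3 = 22
σ = (0, 3, 2, 1): 23 + (-2) + 1 + 14 = 36
σ = (1, 0, 2, 3): 2 + (-2) + 1 + (-5) = -4
σ = (1, 0, 3, 2): 2 + (-2) + (-1) + 3 = 2
σ = (1, 2, 0, 3): 2 + 25 + 17 + (-5) = 39
σ = (1, 2, 3, 0): 2 + 25 + (-1) + 9 = 35
σ = (1, 3, 0, 2): 2 + (-2) + 17 + 3 = 20
σ = (1, 3, 2, 0): 2 + (-2) + 1 + 9 = 10
σ = (2, 0, 1, 3): (-2) + (-2) + (-2) + (-5) = -11
σ = (2, 0, 3, 1): (-2) + (-2) + (-1) + 14 = 9
σ = (2, 1, 0, 3): (-2) + (-2) + 17 + (-5) = 8
σ = (2, 1, 3, 0): (-2) + (-2) + (-1) + 9 = 4
σ = (2, 3, 0, 1): (-2) + (-2) + 17 + 14 = 27
σ = (2, 3, 1, 0): (-2) + (-2) + (-2) + 9 = 3
σ = (3, 0, 1, 2): 12 + (-2) + (-2) + 3 = 11
σ = (3, 0, 2, 1): 12 + (-2) + 1 + 14 = 25
σ = (3, 1, 0, 2): 12 + (-2) + 17 + 3 = 30
σ = (3, 1, 2, 0): 12 + (-2) + 1 + 9 = 20
σ = (3, 2, 0, 1): 12 + 25 + 17 + 14 = 68
σ = (3, 2, 1, 0): 12 + 25 + (-2) + 9 = 44
Optimal value attained by: σ = (3, 2, 0, 1).
Answer: det⊕(A) = 68; verdict: NONSINGULAR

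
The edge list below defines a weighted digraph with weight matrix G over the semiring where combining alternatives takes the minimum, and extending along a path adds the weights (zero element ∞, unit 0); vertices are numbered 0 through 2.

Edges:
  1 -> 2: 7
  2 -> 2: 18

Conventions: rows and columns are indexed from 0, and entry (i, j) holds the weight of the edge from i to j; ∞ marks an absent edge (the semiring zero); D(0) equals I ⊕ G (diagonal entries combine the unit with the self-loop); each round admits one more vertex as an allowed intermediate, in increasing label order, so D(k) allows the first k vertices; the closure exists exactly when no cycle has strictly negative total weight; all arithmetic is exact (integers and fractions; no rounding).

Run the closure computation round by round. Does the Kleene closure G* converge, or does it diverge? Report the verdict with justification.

D(0):
  [0, ∞, ∞]
  [∞, 0, 7]
  [∞, ∞, 0]
D(1):
  [0, ∞, ∞]
  [∞, 0, 7]
  [∞, ∞, 0]
D(2):
  [0, ∞, ∞]
  [∞, 0, 7]
  [∞, ∞, 0]
D(3):
  [0, ∞, ∞]
  [∞, 0, 7]
  [∞, ∞, 0]
Key observation: every diagonal entry stays at the unit through all rounds, so no improving cycle exists.
Answer: CONVERGES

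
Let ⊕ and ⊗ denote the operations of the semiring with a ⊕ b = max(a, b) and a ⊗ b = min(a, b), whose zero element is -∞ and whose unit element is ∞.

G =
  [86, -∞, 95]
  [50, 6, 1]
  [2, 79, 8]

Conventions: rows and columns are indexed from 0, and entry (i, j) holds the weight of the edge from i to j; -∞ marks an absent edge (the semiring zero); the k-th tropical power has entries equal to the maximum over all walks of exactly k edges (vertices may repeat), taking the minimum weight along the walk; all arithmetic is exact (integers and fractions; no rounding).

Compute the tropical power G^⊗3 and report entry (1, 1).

G^⊗2:
  [86, 79, 86]
  [50, 6, 50]
  [50, 8, 8]
G^⊗3:
  [86, 79, 86]
  [50, 50, 50]
  [50, 8, 50]
Key observation: the optimum is the walk 1->0->2->1, with weight 50 min 95 min 79 = 50.
Optimal value attained by: walk 1->0->2->1.
Answer: (G^⊗3)[1][1] = 50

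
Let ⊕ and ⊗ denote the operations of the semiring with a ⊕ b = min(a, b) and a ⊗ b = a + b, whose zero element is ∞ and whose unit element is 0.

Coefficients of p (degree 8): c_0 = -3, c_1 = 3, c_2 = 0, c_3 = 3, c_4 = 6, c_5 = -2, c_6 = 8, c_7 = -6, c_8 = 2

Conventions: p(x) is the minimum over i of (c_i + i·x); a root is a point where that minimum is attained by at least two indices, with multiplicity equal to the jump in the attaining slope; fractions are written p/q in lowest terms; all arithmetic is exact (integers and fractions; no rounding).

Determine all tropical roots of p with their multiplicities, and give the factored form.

hull edge (i=0, c=-3) to (i=7, c=-6): slope -3/7, span 7
hull edge (i=7, c=-6) to (i=8, c=2): slope 8, span 1
Factored form: p(x) = 2 ⊗ (x ⊕ (-8)) ⊗ (x ⊕ 3/7) ⊗ (x ⊕ 3/7) ⊗ (x ⊕ 3/7) ⊗ (x ⊕ 3/7) ⊗ (x ⊕ 3/7) ⊗ (x ⊕ 3/7) ⊗ (x ⊕ 3/7)
Answer: roots = -8 (mult 1), 3/7 (mult 7)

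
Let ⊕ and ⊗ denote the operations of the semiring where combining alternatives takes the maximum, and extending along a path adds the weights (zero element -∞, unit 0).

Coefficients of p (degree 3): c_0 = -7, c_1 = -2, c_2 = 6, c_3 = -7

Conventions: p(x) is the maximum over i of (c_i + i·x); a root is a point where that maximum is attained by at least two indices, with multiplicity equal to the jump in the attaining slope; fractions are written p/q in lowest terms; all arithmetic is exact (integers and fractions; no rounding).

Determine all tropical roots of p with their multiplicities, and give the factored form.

hull edge (i=0, c=-7) to (i=2, c=6): slope 13/2, span 2
hull edge (i=2, c=6) to (i=3, c=-7): slope -13, span 1
Factored form: p(x) = -7 ⊗ (x ⊕ (-13/2)) ⊗ (x ⊕ (-13/2)) ⊗ (x ⊕ 13)
Answer: roots = -13/2 (mult 2), 13 (mult 1)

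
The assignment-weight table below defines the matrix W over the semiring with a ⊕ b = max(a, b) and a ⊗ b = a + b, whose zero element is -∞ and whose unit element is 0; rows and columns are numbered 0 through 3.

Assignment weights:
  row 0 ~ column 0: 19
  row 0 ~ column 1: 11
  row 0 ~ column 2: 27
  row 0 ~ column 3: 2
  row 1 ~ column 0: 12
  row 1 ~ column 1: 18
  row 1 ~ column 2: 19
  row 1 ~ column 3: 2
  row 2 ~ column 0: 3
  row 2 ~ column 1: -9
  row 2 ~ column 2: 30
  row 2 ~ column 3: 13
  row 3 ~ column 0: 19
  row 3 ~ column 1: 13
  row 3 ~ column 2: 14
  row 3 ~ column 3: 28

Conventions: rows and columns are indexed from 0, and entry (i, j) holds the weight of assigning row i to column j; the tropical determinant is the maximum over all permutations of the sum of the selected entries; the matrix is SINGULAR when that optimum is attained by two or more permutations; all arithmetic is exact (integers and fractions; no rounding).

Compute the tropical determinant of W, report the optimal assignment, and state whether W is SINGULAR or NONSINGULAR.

σ = (0, 1, 2, 3): 19 + 18 + 30 + 28 = 95
σ = (0, 1, 3, 2): 19 + 18 + 13 + 14 = 64
σ = (0, 2, 1, 3): 19 + 19 + (-9) + 28 = 57
σ = (0, 2, 3, 1): 19 + 19 + 13 + 13 = 64
σ = (0, 3, 1, 2): 19 + 2 + (-9) + 14 = 26
σ = (0, 3, 2, 1): 19 + 2 + 30 + 13 = 64
σ = (1, 0, 2, 3): 11 + 12 + 30 + 28 = 81
σ = (1, 0, 3, 2): 11 + 12 + 13 + 14 = 50
σ = (1, 2, 0, 3): 11 + 19 + 3 + 28 = 61
σ = (1, 2, 3, 0): 11 + 19 + 13 + 19 = 62
σ = (1, 3, 0, 2): 11 + 2 + 3 + 14 = 30
σ = (1, 3, 2, 0): 11 + 2 + 30 + 19 = 62
σ = (2, 0, 1, 3): 27 + 12 + (-9) + 28 = 58
σ = (2, 0, 3, 1): 27 + 12 + 13 + 13 = 65
σ = (2, 1, 0, 3): 27 + 18 + 3 + 28 = 76
σ = (2, 1, 3, 0): 27 + 18 + 13 + 19 = 77
σ = (2, 3, 0, 1): 27 + 2 + 3 + 13 = 45
σ = (2, 3, 1, 0): 27 + 2 + (-9) + 19 = 39
σ = (3, 0, 1, 2): 2 + 12 + (-9) + 14 = 19
σ = (3, 0, 2, 1): 2 + 12 + 30 + 13 = 57
σ = (3, 1, 0, 2): 2 + 18 + 3 + 14 = 37
σ = (3, 1, 2, 0): 2 + 18 + 30 + 19 = 69
σ = (3, 2, 0, 1): 2 + 19 + 3 + 13 = 37
σ = (3, 2, 1, 0): 2 + 19 + (-9) + 19 = 31
Optimal value attained by: σ = (0, 1, 2, 3).
Answer: det⊕(W) = 95; verdict: NONSINGULAR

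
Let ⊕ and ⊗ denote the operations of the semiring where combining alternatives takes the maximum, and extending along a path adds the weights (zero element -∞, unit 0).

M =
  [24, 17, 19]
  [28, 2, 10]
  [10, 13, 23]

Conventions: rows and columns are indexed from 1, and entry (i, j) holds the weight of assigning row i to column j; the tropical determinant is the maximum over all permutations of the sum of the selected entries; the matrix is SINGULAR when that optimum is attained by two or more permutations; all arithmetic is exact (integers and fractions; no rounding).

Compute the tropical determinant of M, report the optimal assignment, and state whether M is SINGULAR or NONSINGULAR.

σ = (1, 2, 3): 24 + 2 + 23 = 49
σ = (1, 3, 2): 24 + 10 + 13 = 47
σ = (2, 1, 3): 17 + 28 + 23 = 68
σ = (2, 3, 1): 17 + 10 + 10 = 37
σ = (3, 1, 2): 19 + 28 + 13 = 60
σ = (3, 2, 1): 19 + 2 + 10 = 31
Optimal value attained by: σ = (2, 1, 3).
Answer: det⊕(M) = 68; verdict: NONSINGULAR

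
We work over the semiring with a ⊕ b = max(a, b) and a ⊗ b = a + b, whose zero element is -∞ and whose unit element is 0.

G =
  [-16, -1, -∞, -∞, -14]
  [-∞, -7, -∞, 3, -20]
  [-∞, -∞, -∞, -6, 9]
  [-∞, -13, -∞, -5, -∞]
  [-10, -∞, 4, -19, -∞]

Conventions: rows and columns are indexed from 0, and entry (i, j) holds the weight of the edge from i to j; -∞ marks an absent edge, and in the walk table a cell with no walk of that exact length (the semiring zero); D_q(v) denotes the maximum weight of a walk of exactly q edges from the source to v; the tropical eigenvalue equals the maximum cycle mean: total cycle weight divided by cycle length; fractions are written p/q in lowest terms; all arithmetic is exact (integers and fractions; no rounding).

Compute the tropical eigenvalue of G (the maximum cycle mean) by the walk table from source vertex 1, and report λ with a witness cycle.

q=0: [-∞, 0, -∞, -∞, -∞]
q=1: [-∞, -7, -∞, 3, -20]
q=2: [-30, -10, -16, -2, -27]
q=3: [-37, -15, -23, -7, -7]
q=4: [-17, -20, -3, -12, -14]
q=5: [-24, -18, -10, -9, 6]
Optimal cycle mean attained by: cycle 2->4->2, total 9 + 4, length 2.
Answer: λ = 13/2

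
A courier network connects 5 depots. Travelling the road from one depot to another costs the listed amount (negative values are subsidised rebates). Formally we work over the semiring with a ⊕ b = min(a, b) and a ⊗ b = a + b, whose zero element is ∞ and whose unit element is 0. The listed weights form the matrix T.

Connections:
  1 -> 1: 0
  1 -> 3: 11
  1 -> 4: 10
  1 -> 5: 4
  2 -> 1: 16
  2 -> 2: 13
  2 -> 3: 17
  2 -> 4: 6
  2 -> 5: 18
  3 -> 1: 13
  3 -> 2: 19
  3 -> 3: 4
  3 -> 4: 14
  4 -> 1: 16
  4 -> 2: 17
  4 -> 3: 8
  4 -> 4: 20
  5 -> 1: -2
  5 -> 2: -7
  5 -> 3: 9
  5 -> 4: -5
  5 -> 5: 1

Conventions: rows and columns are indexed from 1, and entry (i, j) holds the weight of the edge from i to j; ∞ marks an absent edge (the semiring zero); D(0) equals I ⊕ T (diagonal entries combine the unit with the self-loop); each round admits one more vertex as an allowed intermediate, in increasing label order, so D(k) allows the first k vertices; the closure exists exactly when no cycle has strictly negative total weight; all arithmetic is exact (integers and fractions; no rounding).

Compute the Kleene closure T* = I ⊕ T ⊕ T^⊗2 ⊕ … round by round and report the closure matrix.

D(0):
  [0, ∞, 11, 10, 4]
  [16, 0, 17, 6, 18]
  [13, 19, 0, 14, ∞]
  [16, 17, 8, 0, ∞]
  [-2, -7, 9, -5, 0]
D(1):
  [0, ∞, 11, 10, 4]
  [16, 0, 17, 6, 18]
  [13, 19, 0, 14, 17]
  [16, 17, 8, 0, 20]
  [-2, -7, 9, -5, 0]
D(2):
  [0, ∞, 11, 10, 4]
  [16, 0, 17, 6, 18]
  [13, 19, 0, 14, 17]
  [16, 17, 8, 0, 20]
  [-2, -7, 9, -5, 0]
D(3):
  [0, 30, 11, 10, 4]
  [16, 0, 17, 6, 18]
  [13, 19, 0, 14, 17]
  [16, 17, 8, 0, 20]
  [-2, -7, 9, -5, 0]
D(4):
  [0, 27, 11, 10, 4]
  [16, 0, 14, 6, 18]
  [13, 19, 0, 14, 17]
  [16, 17, 8, 0, 20]
  [-2, -7, 3, -5, 0]
D(5):
  [0, -3, 7, -1, 4]
  [16, 0, 14, 6, 18]
  [13, 10, 0, 12, 17]
  [16, 13, 8, 0, 20]
  [-2, -7, 3, -5, 0]
Answer: T* = [[0, -3, 7, -1, 4], [16, 0, 14, 6, 18], [13, 10, 0, 12, 17], [16, 13, 8, 0, 20], [-2, -7, 3, -5, 0]]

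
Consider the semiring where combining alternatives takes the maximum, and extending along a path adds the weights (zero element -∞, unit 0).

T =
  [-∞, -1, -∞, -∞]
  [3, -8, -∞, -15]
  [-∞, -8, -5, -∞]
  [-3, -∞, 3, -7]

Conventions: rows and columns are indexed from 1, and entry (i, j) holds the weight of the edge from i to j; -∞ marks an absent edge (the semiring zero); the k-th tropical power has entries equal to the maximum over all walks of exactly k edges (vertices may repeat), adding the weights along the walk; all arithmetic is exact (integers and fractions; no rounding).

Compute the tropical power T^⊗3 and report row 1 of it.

T^⊗2:
  [2, -9, -∞, -16]
  [-5, 2, -12, -22]
  [-5, -13, -10, -23]
  [-10, -4, -2, -14]
T^⊗3:
  [-6, 1, -13, -23]
  [5, -6, -17, -13]
  [-10, -6, -15, -28]
  [-1, -10, -7, -19]
Answer: row 1 of T^⊗3 = [-6, 1, -13, -23]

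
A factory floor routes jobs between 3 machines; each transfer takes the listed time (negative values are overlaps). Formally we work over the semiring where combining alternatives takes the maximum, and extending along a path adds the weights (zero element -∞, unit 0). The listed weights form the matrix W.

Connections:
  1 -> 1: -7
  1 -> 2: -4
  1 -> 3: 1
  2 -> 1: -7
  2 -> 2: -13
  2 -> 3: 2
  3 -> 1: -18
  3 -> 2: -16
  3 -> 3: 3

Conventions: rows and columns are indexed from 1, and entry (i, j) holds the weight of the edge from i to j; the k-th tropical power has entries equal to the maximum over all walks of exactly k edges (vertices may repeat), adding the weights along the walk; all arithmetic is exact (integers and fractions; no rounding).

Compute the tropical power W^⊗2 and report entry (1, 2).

W^⊗2:
  [-11, -11, 4]
  [-14, -11, 5]
  [-15, -13, 6]
Key observation: the optimum is the walk 1->1->2, with weight (-7) + (-4) = -11.
Optimal value attained by: walk 1->1->2.
Answer: (W^⊗2)[1][2] = -11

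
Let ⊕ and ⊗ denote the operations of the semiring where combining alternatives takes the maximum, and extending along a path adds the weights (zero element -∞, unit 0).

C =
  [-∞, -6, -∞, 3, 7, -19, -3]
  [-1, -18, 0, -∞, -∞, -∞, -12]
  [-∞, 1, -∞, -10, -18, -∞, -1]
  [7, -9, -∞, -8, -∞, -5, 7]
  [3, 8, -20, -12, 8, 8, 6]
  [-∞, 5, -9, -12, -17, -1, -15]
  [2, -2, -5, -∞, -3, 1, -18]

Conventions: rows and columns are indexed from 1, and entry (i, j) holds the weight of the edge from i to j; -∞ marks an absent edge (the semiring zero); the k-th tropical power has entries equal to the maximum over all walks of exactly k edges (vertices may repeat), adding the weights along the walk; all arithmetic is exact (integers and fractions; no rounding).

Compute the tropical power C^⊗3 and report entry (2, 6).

C^⊗2:
  [10, 15, -6, -5, 15, 15, 13]
  [-10, 1, -17, 2, 6, -11, -1]
  [1, -3, 1, -18, -4, 0, -3]
  [9, 5, 2, 10, 14, 8, 4]
  [11, 16, 8, 6, 16, 16, 14]
  [4, 4, 5, -13, -9, -2, -5]
  [0, 6, -2, 5, 9, 5, 3]
C^⊗3:
  [18, 23, 15, 13, 23, 23, 21]
  [9, 14, 1, -6, 14, 14, 12]
  [-1, 5, -3, 4, 8, 4, 2]
  [17, 22, 5, 12, 22, 22, 20]
  [19, 24, 16, 14, 24, 24, 22]
  [3, 6, 4, 7, 11, -1, 4]
  [12, 17, 6, 3, 17, 17, 15]
Key observation: the optimum is the walk 2->1->5->6, with weight (-1) + 7 + 8 = 14.
Optimal value attained by: walk 2->1->5->6.
Answer: (C^⊗3)[2][6] = 14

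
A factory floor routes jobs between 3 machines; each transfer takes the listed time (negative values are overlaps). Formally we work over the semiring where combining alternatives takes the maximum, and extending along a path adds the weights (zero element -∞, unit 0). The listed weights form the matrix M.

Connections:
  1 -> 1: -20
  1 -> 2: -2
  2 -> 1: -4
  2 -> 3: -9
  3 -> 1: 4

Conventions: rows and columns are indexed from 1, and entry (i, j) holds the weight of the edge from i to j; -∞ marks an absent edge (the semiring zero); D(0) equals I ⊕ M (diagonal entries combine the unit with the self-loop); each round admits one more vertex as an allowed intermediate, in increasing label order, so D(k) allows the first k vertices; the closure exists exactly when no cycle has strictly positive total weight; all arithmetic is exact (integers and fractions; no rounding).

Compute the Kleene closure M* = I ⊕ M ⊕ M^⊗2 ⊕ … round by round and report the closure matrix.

D(0):
  [0, -2, -∞]
  [-4, 0, -9]
  [4, -∞, 0]
D(1):
  [0, -2, -∞]
  [-4, 0, -9]
  [4, 2, 0]
D(2):
  [0, -2, -11]
  [-4, 0, -9]
  [4, 2, 0]
D(3):
  [0, -2, -11]
  [-4, 0, -9]
  [4, 2, 0]
Answer: M* = [[0, -2, -11], [-4, 0, -9], [4, 2, 0]]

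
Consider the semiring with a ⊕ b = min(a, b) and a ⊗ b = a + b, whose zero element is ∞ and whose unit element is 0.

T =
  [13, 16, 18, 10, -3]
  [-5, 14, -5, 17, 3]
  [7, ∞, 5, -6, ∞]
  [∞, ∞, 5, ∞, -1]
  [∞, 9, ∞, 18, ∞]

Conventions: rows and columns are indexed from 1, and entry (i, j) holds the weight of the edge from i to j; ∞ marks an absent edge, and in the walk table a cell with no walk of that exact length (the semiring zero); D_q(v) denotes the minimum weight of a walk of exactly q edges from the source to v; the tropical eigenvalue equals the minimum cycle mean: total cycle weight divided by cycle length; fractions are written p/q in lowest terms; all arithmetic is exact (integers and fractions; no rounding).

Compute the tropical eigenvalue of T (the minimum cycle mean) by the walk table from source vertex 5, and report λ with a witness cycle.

q=0: [∞, ∞, ∞, ∞, 0]
q=1: [∞, 9, ∞, 18, ∞]
q=2: [4, 23, 4, 26, 12]
q=3: [11, 20, 9, -2, 1]
q=4: [15, 10, 3, 3, -3]
q=5: [5, 6, 5, -3, 2]
Optimal cycle mean attained by: cycle 2->3->4->5->2, total (-5) + (-6) + (-1) + 9, length 4.
Answer: λ = -3/4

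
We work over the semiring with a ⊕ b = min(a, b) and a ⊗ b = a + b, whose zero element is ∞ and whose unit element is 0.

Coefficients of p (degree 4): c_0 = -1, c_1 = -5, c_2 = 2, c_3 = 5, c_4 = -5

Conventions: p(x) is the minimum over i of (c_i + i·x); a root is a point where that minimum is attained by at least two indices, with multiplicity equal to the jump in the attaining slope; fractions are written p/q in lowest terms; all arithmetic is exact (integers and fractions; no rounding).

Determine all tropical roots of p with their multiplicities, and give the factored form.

hull edge (i=0, c=-1) to (i=1, c=-5): slope -4, span 1
hull edge (i=1, c=-5) to (i=4, c=-5): slope 0, span 3
Factored form: p(x) = -5 ⊗ (x ⊕ 0) ⊗ (x ⊕ 0) ⊗ (x ⊕ 0) ⊗ (x ⊕ 4)
Answer: roots = 0 (mult 3), 4 (mult 1)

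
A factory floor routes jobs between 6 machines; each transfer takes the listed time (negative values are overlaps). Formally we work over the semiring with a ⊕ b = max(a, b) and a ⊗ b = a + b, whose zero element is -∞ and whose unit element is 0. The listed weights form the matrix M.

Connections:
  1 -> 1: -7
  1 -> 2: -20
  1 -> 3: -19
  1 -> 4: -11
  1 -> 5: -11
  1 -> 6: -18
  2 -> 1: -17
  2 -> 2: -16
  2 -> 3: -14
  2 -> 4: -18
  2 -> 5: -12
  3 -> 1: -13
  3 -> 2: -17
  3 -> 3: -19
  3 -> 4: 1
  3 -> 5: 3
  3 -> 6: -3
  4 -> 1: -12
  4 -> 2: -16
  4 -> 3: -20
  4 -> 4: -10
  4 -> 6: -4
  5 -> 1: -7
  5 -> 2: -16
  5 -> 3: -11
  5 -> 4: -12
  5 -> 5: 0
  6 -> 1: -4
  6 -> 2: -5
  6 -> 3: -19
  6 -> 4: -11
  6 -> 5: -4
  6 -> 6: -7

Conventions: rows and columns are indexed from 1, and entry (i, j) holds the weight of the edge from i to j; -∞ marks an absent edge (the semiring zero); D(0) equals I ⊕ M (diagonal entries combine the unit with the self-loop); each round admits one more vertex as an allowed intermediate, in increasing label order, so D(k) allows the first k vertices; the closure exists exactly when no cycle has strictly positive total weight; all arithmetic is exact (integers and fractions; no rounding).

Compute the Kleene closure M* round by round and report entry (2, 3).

D(0):
  [0, -20, -19, -11, -11, -18]
  [-17, 0, -14, -18, -12, -∞]
  [-13, -17, 0, 1, 3, -3]
  [-12, -16, -20, 0, -∞, -4]
  [-7, -16, -11, -12, 0, -∞]
  [-4, -5, -19, -11, -4, 0]
D(1):
  [0, -20, -19, -11, -11, -18]
  [-17, 0, -14, -18, -12, -35]
  [-13, -17, 0, 1, 3, -3]
  [-12, -16, -20, 0, -23, -4]
  [-7, -16, -11, -12, 0, -25]
  [-4, -5, -19, -11, -4, 0]
D(2):
  [0, -20, -19, -11, -11, -18]
  [-17, 0, -14, -18, -12, -35]
  [-13, -17, 0, 1, 3, -3]
  [-12, -16, -20, 0, -23, -4]
  [-7, -16, -11, -12, 0, -25]
  [-4, -5, -19, -11, -4, 0]
D(3):
  [0, -20, -19, -11, -11, -18]
  [-17, 0, -14, -13, -11, -17]
  [-13, -17, 0, 1, 3, -3]
  [-12, -16, -20, 0, -17, -4]
  [-7, -16, -11, -10, 0, -14]
  [-4, -5, -19, -11, -4, 0]
D(4):
  [0, -20, -19, -11, -11, -15]
  [-17, 0, -14, -13, -11, -17]
  [-11, -15, 0, 1, 3, -3]
  [-12, -16, -20, 0, -17, -4]
  [-7, -16, -11, -10, 0, -14]
  [-4, -5, -19, -11, -4, 0]
D(5):
  [0, -20, -19, -11, -11, -15]
  [-17, 0, -14, -13, -11, -17]
  [-4, -13, 0, 1, 3, -3]
  [-12, -16, -20, 0, -17, -4]
  [-7, -16, -11, -10, 0, -14]
  [-4, -5, -15, -11, -4, 0]
D(6):
  [0, -20, -19, -11, -11, -15]
  [-17, 0, -14, -13, -11, -17]
  [-4, -8, 0, 1, 3, -3]
  [-8, -9, -19, 0, -8, -4]
  [-7, -16, -11, -10, 0, -14]
  [-4, -5, -15, -11, -4, 0]
Answer: M*[2][3] = -14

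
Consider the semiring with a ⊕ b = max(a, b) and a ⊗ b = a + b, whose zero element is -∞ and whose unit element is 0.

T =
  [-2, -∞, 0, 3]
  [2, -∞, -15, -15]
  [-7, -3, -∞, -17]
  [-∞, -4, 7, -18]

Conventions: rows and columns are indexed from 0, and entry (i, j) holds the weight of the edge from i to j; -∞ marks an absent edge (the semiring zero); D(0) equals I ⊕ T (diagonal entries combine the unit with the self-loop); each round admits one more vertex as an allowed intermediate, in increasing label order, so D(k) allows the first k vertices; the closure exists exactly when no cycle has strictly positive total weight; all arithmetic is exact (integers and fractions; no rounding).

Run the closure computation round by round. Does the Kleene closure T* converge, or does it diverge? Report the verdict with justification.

D(0):
  [0, -∞, 0, 3]
  [2, 0, -15, -15]
  [-7, -3, 0, -17]
  [-∞, -4, 7, 0]
D(1):
  [0, -∞, 0, 3]
  [2, 0, 2, 5]
  [-7, -3, 0, -4]
  [-∞, -4, 7, 0]
Detection: at round 2, diagonal entry (3, 3) turns strictly positive.
Key observation: the cycle 3->1->0->3 has total weight (-4) + 2 + 3, which is strictly positive.
Answer: DIVERGES — positive cycle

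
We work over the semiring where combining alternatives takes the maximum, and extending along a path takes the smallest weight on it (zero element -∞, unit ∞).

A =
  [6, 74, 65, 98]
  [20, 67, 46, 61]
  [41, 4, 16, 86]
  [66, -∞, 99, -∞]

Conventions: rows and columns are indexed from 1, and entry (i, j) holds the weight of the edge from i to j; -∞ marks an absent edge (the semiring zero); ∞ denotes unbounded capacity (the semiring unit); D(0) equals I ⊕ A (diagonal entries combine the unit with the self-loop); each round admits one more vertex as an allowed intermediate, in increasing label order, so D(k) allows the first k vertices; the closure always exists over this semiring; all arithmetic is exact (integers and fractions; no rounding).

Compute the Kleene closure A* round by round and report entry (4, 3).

D(0):
  [∞, 74, 65, 98]
  [20, ∞, 46, 61]
  [41, 4, ∞, 86]
  [66, -∞, 99, ∞]
D(1):
  [∞, 74, 65, 98]
  [20, ∞, 46, 61]
  [41, 41, ∞, 86]
  [66, 66, 99, ∞]
D(2):
  [∞, 74, 65, 98]
  [20, ∞, 46, 61]
  [41, 41, ∞, 86]
  [66, 66, 99, ∞]
D(3):
  [∞, 74, 65, 98]
  [41, ∞, 46, 61]
  [41, 41, ∞, 86]
  [66, 66, 99, ∞]
D(4):
  [∞, 74, 98, 98]
  [61, ∞, 61, 61]
  [66, 66, ∞, 86]
  [66, 66, 99, ∞]
Answer: A*[4][3] = 99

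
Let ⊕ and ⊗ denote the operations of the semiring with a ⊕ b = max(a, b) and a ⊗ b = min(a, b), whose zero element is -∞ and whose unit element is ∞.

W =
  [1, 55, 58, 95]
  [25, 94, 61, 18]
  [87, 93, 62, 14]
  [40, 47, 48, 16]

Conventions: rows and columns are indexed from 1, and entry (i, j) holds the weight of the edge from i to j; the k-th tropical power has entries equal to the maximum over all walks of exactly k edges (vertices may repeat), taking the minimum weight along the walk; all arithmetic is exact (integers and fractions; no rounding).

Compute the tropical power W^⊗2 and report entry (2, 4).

W^⊗2:
  [58, 58, 58, 18]
  [61, 94, 61, 25]
  [62, 93, 62, 87]
  [48, 48, 48, 40]
Key observation: the optimum is the walk 2->1->4, with weight 25 min 95 = 25.
Optimal value attained by: walk 2->1->4.
Answer: (W^⊗2)[2][4] = 25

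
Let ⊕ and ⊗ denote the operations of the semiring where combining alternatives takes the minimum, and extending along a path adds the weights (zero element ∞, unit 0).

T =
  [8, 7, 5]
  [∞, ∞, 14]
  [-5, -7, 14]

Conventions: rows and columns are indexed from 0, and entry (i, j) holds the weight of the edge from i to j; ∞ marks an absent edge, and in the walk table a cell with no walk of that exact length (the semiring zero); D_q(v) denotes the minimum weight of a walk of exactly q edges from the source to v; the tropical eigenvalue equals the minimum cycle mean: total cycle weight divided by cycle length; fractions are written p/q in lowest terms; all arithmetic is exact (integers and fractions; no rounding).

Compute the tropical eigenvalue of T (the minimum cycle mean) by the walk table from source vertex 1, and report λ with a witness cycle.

q=0: [∞, 0, ∞]
q=1: [∞, ∞, 14]
q=2: [9, 7, 28]
q=3: [17, 16, 14]
Optimal cycle mean attained by: cycle 0->2->0, total 5 + (-5), length 2.
Answer: λ = 0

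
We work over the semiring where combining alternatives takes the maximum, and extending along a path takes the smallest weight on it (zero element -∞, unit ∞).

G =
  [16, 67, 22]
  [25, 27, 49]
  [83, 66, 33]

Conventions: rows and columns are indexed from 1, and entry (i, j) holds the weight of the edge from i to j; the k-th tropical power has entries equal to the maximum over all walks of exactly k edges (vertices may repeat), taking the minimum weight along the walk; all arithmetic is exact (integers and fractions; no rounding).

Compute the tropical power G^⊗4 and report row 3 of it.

G^⊗2:
  [25, 27, 49]
  [49, 49, 33]
  [33, 67, 49]
G^⊗3:
  [49, 49, 33]
  [33, 49, 49]
  [49, 49, 49]
G^⊗4:
  [33, 49, 49]
  [49, 49, 49]
  [49, 49, 49]
Answer: row 3 of G^⊗4 = [49, 49, 49]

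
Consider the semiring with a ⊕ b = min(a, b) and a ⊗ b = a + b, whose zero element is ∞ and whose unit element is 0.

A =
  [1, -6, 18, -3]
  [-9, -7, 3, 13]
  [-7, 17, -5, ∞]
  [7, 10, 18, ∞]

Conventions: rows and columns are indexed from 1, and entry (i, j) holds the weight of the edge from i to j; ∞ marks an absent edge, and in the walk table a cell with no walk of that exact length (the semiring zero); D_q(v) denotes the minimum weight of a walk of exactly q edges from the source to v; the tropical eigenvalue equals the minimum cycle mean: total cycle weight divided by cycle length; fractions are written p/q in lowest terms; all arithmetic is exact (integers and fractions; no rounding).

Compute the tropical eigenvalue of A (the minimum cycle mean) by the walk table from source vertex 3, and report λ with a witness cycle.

q=0: [∞, ∞, 0, ∞]
q=1: [-7, 17, -5, ∞]
q=2: [-12, -13, -10, -10]
q=3: [-22, -20, -15, -15]
q=4: [-29, -28, -20, -25]
Optimal cycle mean attained by: cycle 1->2->1, total (-6) + (-9), length 2.
Answer: λ = -15/2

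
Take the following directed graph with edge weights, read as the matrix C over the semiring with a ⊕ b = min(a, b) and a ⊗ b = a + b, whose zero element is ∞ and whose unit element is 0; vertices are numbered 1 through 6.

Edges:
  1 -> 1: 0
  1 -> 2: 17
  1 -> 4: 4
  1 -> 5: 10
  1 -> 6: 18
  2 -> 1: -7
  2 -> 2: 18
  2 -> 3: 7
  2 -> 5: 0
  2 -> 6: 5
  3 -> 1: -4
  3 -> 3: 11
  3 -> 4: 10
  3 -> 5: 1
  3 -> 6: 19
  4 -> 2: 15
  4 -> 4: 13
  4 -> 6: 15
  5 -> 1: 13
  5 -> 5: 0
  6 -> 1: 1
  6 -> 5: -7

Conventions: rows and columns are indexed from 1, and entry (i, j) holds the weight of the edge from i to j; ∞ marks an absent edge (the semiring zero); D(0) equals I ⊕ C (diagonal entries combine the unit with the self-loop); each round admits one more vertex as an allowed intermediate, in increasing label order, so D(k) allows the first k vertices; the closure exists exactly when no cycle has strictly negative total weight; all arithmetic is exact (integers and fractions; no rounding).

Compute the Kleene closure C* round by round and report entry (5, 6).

D(0):
  [0, 17, ∞, 4, 10, 18]
  [-7, 0, 7, ∞, 0, 5]
  [-4, ∞, 0, 10, 1, 19]
  [∞, 15, ∞, 0, ∞, 15]
  [13, ∞, ∞, ∞, 0, ∞]
  [1, ∞, ∞, ∞, -7, 0]
D(1):
  [0, 17, ∞, 4, 10, 18]
  [-7, 0, 7, -3, 0, 5]
  [-4, 13, 0, 0, 1, 14]
  [∞, 15, ∞, 0, ∞, 15]
  [13, 30, ∞, 17, 0, 31]
  [1, 18, ∞, 5, -7, 0]
D(2):
  [0, 17, 24, 4, 10, 18]
  [-7, 0, 7, -3, 0, 5]
  [-4, 13, 0, 0, 1, 14]
  [8, 15, 22, 0, 15, 15]
  [13, 30, 37, 17, 0, 31]
  [1, 18, 25, 5, -7, 0]
D(3):
  [0, 17, 24, 4, 10, 18]
  [-7, 0, 7, -3, 0, 5]
  [-4, 13, 0, 0, 1, 14]
  [8, 15, 22, 0, 15, 15]
  [13, 30, 37, 17, 0, 31]
  [1, 18, 25, 5, -7, 0]
D(4):
  [0, 17, 24, 4, 10, 18]
  [-7, 0, 7, -3, 0, 5]
  [-4, 13, 0, 0, 1, 14]
  [8, 15, 22, 0, 15, 15]
  [13, 30, 37, 17, 0, 31]
  [1, 18, 25, 5, -7, 0]
D(5):
  [0, 17, 24, 4, 10, 18]
  [-7, 0, 7, -3, 0, 5]
  [-4, 13, 0, 0, 1, 14]
  [8, 15, 22, 0, 15, 15]
  [13, 30, 37, 17, 0, 31]
  [1, 18, 25, 5, -7, 0]
D(6):
  [0, 17, 24, 4, 10, 18]
  [-7, 0, 7, -3, -2, 5]
  [-4, 13, 0, 0, 1, 14]
  [8, 15, 22, 0, 8, 15]
  [13, 30, 37, 17, 0, 31]
  [1, 18, 25, 5, -7, 0]
Answer: C*[5][6] = 31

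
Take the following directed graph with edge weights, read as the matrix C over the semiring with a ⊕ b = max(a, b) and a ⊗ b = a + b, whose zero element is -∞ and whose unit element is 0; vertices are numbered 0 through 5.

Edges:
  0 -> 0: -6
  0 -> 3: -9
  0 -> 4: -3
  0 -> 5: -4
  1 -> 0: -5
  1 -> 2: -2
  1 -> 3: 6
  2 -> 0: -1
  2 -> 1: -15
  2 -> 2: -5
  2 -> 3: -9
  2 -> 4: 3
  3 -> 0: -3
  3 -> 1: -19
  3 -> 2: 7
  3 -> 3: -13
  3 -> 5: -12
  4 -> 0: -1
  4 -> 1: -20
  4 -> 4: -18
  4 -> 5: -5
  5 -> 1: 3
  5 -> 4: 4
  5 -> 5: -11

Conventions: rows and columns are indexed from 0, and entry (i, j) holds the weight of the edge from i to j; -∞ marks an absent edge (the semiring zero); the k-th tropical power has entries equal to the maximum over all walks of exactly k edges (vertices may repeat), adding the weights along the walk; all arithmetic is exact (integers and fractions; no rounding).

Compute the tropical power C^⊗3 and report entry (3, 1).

C^⊗2:
  [-4, -1, -2, -15, 0, -8]
  [3, -13, 13, -7, 1, -6]
  [2, -17, -2, -9, -2, -2]
  [6, -8, 2, -2, 10, -7]
  [-7, -2, -22, -10, -1, -5]
  [3, -8, 1, 9, -7, -1]
C^⊗3:
  [-1, -5, -3, 5, 1, -5]
  [12, -2, 8, 4, 16, -1]
  [-3, 1, -2, -7, 2, -2]
  [9, -4, 5, -2, 5, 5]
  [-2, -2, -3, 4, -1, -6]
  [6, 2, 16, -2, 4, -1]
Key observation: the optimum is the walk 3->0->5->1, with weight (-3) + (-4) + 3 = -4.
Optimal value attained by: walk 3->0->5->1.
Answer: (C^⊗3)[3][1] = -4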